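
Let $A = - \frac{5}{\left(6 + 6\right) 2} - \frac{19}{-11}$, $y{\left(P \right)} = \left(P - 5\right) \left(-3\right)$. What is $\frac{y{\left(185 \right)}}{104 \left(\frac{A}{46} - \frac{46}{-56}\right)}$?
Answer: $- \frac{1147608}{188851} \approx -6.0768$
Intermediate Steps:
$y{\left(P \right)} = 15 - 3 P$ ($y{\left(P \right)} = \left(-5 + P\right) \left(-3\right) = 15 - 3 P$)
$A = \frac{401}{264}$ ($A = - \frac{5}{12 \cdot 2} - - \frac{19}{11} = - \frac{5}{24} + \frac{19}{11} = \frac{401}{264} \approx 1.5189$)
$\frac{y{\left(185 \right)}}{104 \left(\frac{A}{46} - \frac{46}{-56}\right)} = \frac{15 - 555}{104 \left(\frac{401}{264 \cdot 46} - \frac{46}{-56}\right)} = \frac{15 - 555}{104 \left(\frac{401}{264} \cdot \frac{1}{46} - - \frac{23}{28}\right)} = - \frac{540}{104 \left(\frac{401}{12144} + \frac{23}{28}\right)} = - \frac{540}{104 \cdot \frac{72635}{85008}} = - \frac{540}{\frac{944255}{10626}} = \left(-540\right) \frac{10626}{944255} = - \frac{1147608}{188851}$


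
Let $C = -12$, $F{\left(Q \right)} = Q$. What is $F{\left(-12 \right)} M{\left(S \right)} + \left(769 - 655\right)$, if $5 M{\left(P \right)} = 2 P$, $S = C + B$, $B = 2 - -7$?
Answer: $\frac{642}{5} \approx 128.4$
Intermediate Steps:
$B = 9$ ($B = 2 + 7 = 9$)
$S = -3$ ($S = -12 + 9 = -3$)
$M{\left(P \right)} = \frac{2 P}{5}$
$F{\left(-12 \right)} M{\left(S \right)} + \left(769 - 655\right) = - 12 \cdot \frac{2}{5} \left(-3\right) + \left(769 - 655\right) = \left(-12\right) \left(- \frac{6}{5}\right) + \left(769 - 655\right) = \frac{72}{5} + 114 = \frac{642}{5}$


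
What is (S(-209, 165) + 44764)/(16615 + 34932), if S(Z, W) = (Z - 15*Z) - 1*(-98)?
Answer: 47788/51547 ≈ 0.92708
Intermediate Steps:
S(Z, W) = 98 - 14*Z (S(Z, W) = (Z - 15*Z) + 98 = -14*Z + 98 = 98 - 14*Z)
(S(-209, 165) + 44764)/(16615 + 34932) = ((98 - 14*(-209)) + 44764)/(16615 + 34932) = ((98 + 2926) + 44764)/51547 = (3024 + 44764)*(1/51547) = 47788*(1/51547) = 47788/51547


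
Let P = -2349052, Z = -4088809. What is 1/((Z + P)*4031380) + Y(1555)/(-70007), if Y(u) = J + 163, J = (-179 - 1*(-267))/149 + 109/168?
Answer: -26675236402998309151/11370311391534939553080 ≈ -0.0023460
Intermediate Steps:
J = 31025/25032 (J = (-179 + 267)*(1/149) + 109*(1/168) = 88*(1/149) + 109/168 = 88/149 + 109/168 = 31025/25032 ≈ 1.2394)
Y(u) = 4111241/25032 (Y(u) = 31025/25032 + 163 = 4111241/25032)
1/((Z + P)*4031380) + Y(1555)/(-70007) = 1/(-4088809 - 2349052*4031380) + (4111241/25032)/(-70007) = (1/4031380)/(-6437861) + (4111241/25032)*(-1/70007) = -1/6437861*1/4031380 - 4111241/1752415224 = -1/25953464078180 - 4111241/1752415224 = -26675236402998309151/11370311391534939553080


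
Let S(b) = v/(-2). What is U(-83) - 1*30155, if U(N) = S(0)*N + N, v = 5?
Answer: -60061/2 ≈ -30031.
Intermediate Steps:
S(b) = -5/2 (S(b) = 5/(-2) = 5*(-½) = -5/2)
U(N) = -3*N/2 (U(N) = -5*N/2 + N = -3*N/2)
U(-83) - 1*30155 = -3/2*(-83) - 1*30155 = 249/2 - 30155 = -60061/2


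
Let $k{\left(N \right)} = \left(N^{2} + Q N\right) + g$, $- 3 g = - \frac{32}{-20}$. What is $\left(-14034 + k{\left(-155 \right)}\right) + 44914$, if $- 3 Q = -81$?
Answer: $\frac{760792}{15} \approx 50719.0$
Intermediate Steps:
$g = - \frac{8}{15}$ ($g = - \frac{\left(-32\right) \frac{1}{-20}}{3} = - \frac{\left(-32\right) \left(- \frac{1}{20}\right)}{3} = \left(- \frac{1}{3}\right) \frac{8}{5} = - \frac{8}{15} \approx -0.53333$)
$Q = 27$ ($Q = \left(- \frac{1}{3}\right) \left(-81\right) = 27$)
$k{\left(N \right)} = - \frac{8}{15} + N^{2} + 27 N$ ($k{\left(N \right)} = \left(N^{2} + 27 N\right) - \frac{8}{15} = - \frac{8}{15} + N^{2} + 27 N$)
$\left(-14034 + k{\left(-155 \right)}\right) + 44914 = \left(-14034 + \left(- \frac{8}{15} + \left(-155\right)^{2} + 27 \left(-155\right)\right)\right) + 44914 = \left(-14034 - - \frac{297592}{15}\right) + 44914 = \left(-14034 + \frac{297592}{15}\right) + 44914 = \frac{87082}{15} + 44914 = \frac{760792}{15}$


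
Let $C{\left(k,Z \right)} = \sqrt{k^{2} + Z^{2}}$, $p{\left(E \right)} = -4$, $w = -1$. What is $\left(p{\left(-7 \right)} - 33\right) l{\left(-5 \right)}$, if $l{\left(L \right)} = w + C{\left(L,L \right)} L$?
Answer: $37 + 925 \sqrt{2} \approx 1345.1$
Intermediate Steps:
$C{\left(k,Z \right)} = \sqrt{Z^{2} + k^{2}}$
$l{\left(L \right)} = -1 + L \sqrt{2} \sqrt{L^{2}}$ ($l{\left(L \right)} = -1 + \sqrt{L^{2} + L^{2}} L = -1 + \sqrt{2 L^{2}} L = -1 + \sqrt{2} \sqrt{L^{2}} L = -1 + L \sqrt{2} \sqrt{L^{2}}$)
$\left(p{\left(-7 \right)} - 33\right) l{\left(-5 \right)} = \left(-4 - 33\right) \left(-1 - 5 \sqrt{2} \sqrt{\left(-5\right)^{2}}\right) = - 37 \left(-1 - 5 \sqrt{2} \sqrt{25}\right) = - 37 \left(-1 - 5 \sqrt{2} \cdot 5\right) = - 37 \left(-1 - 25 \sqrt{2}\right) = 37 + 925 \sqrt{2}$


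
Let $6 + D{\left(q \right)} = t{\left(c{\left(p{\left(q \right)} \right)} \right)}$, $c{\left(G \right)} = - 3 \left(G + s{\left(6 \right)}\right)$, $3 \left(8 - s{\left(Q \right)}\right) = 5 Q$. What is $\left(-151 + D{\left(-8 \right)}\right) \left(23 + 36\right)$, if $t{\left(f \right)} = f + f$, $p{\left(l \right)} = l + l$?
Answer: $-2891$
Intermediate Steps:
$s{\left(Q \right)} = 8 - \frac{5 Q}{3}$
$p{\left(l \right)} = 2 l$
$c{\left(G \right)} = 6 - 3 G$ ($c{\left(G \right)} = - 3 \left(G + \left(8 - 10\right)\right) = - 3 \left(G - 2\right) = - 3 \left(-2 + G\right) = 6 - 3 G$)
$t{\left(f \right)} = 2 f$
$D{\left(q \right)} = 6 - 12 q$ ($D{\left(q \right)} = -6 + 2 \left(6 - 3 \cdot 2 q\right) = -6 + 2 \left(6 - 6 q\right) = -6 - \left(-12 + 12 q\right) = 6 - 12 q$)
$\left(-151 + D{\left(-8 \right)}\right) \left(23 + 36\right) = \left(-151 + \left(6 - -96\right)\right) \left(23 + 36\right) = \left(-151 + \left(6 + 96\right)\right) 59 = \left(-151 + 102\right) 59 = \left(-49\right) 59 = -2891$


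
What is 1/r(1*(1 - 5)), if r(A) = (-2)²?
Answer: ¼ ≈ 0.25000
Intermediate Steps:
r(A) = 4
1/r(1*(1 - 5)) = 1/4 = ¼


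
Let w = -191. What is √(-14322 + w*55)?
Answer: I*√24827 ≈ 157.57*I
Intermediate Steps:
√(-14322 + w*55) = √(-14322 - 191*55) = √(-14322 - 10505) = √(-24827) = I*√24827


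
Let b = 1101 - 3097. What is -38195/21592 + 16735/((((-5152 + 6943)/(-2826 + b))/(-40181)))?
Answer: 70011040935370595/38671272 ≈ 1.8104e+9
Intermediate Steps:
b = -1996
-38195/21592 + 16735/((((-5152 + 6943)/(-2826 + b))/(-40181))) = -38195/21592 + 16735/((((-5152 + 6943)/(-2826 - 1996))/(-40181))) = -38195*1/21592 + 16735/(((1791/(-4822))*(-1/40181))) = -38195/21592 + 16735/(((1791*(-1/4822))*(-1/40181))) = -38195/21592 + 16735/((-1791/4822*(-1/40181))) = -38195/21592 + 16735/(1791/193752782) = -38195/21592 + 16735*(193752782/1791) = -38195/21592 + 3242452806770/1791 = 70011040935370595/38671272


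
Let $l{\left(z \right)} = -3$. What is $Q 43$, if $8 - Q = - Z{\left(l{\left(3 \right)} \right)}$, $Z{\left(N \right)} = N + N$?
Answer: $86$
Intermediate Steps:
$Z{\left(N \right)} = 2 N$
$Q = 2$ ($Q = 8 - - 2 \left(-3\right) = 8 - \left(-1\right) \left(-6\right) = 8 - 6 = 2$)
$Q 43 = 2 \cdot 43 = 86$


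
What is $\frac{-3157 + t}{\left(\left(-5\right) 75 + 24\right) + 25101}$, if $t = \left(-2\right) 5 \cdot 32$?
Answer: $- \frac{1159}{8250} \approx -0.14048$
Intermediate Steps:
$t = -320$ ($t = \left(-10\right) 32 = -320$)
$\frac{-3157 + t}{\left(\left(-5\right) 75 + 24\right) + 25101} = \frac{-3157 - 320}{\left(\left(-5\right) 75 + 24\right) + 25101} = - \frac{3477}{\left(-375 + 24\right) + 25101} = - \frac{3477}{-351 + 25101} = - \frac{3477}{24750} = \left(-3477\right) \frac{1}{24750} = - \frac{1159}{8250}$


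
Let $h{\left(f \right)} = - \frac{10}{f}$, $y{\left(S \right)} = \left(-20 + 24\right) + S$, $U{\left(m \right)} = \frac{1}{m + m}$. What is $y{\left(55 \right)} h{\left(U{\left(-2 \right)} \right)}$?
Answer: $2360$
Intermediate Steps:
$U{\left(m \right)} = \frac{1}{2 m}$
$y{\left(S \right)} = 4 + S$
$y{\left(55 \right)} h{\left(U{\left(-2 \right)} \right)} = \left(4 + 55\right) \left(- \frac{10}{\frac{1}{2} \frac{1}{-2}}\right) = 59 \left(- \frac{10}{\frac{1}{2} \left(- \frac{1}{2}\right)}\right) = 59 \left(- \frac{10}{- \frac{1}{4}}\right) = 59 \left(\left(-10\right) \left(-4\right)\right) = 59 \cdot 40 = 2360$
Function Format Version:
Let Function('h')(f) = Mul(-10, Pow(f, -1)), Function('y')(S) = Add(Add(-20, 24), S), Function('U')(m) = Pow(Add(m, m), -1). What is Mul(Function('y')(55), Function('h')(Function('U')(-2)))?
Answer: 2360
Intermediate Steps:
Function('U')(m) = Mul(Rational(1, 2), Pow(m, -1)) (Function('U')(m) = Pow(Mul(2, m), -1) = Mul(Rational(1, 2), Pow(m, -1)))
Function('y')(S) = Add(4, S)
Mul(Function('y')(55), Function('h')(Function('U')(-2))) = Mul(Add(4, 55), Mul(-10, Pow(Mul(Rational(1, 2), Pow(-2, -1)), -1))) = Mul(59, Mul(-10, Pow(Mul(Rational(1, 2), Rational(-1, 2)), -1))) = Mul(59, Mul(-10, Pow(Rational(-1, 4), -1))) = Mul(59, Mul(-10, -4)) = Mul(59, 40) = 2360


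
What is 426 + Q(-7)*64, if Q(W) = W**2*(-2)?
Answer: -5846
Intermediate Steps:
Q(W) = -2*W**2
426 + Q(-7)*64 = 426 - 2*(-7)**2*64 = 426 - 2*49*64 = 426 - 98*64 = 426 - 6272 = -5846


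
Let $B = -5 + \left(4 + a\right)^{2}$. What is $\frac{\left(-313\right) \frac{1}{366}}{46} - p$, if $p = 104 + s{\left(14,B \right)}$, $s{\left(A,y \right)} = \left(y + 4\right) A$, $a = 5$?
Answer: $- \frac{20607577}{16836} \approx -1224.0$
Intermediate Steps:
$B = 76$ ($B = -5 + \left(4 + 5\right)^{2} = -5 + 9^{2} = -5 + 81 = 76$)
$s{\left(A,y \right)} = A \left(4 + y\right)$ ($s{\left(A,y \right)} = \left(4 + y\right) A = A \left(4 + y\right)$)
$p = 1224$ ($p = 104 + 14 \left(4 + 76\right) = 104 + 14 \cdot 80 = 104 + 1120 = 1224$)
$\frac{\left(-313\right) \frac{1}{366}}{46} - p = \frac{\left(-313\right) \frac{1}{366}}{46} - 1224 = \left(-313\right) \frac{1}{366} \cdot \frac{1}{46} - 1224 = \left(- \frac{313}{366}\right) \frac{1}{46} - 1224 = - \frac{313}{16836} - 1224 = - \frac{20607577}{16836}$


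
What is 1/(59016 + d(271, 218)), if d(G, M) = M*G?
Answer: 1/118094 ≈ 8.4678e-6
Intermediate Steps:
d(G, M) = G*M
1/(59016 + d(271, 218)) = 1/(59016 + 271*218) = 1/(59016 + 59078) = 1/118094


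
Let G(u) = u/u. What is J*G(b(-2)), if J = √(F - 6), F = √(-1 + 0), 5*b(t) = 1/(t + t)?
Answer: √(-6 + I) ≈ 0.20342 + 2.4579*I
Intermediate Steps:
b(t) = 1/(10*t) (b(t) = 1/(5*(t + t)) = 1/(5*((2*t))) = (1/(2*t))/5 = 1/(10*t))
F = I (F = √(-1) = I ≈ 1.0*I)
G(u) = 1
J = √(-6 + I) (J = √(I - 6) = √(-6 + I) ≈ 0.20342 + 2.4579*I)
J*G(b(-2)) = √(-6 + I)*1 = √(-6 + I)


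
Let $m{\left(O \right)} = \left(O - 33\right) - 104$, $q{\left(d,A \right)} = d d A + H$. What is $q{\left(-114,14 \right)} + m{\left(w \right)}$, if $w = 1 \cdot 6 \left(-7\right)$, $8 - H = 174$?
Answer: $181599$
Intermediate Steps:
$H = -166$ ($H = 8 - 174 = -166$)
$q{\left(d,A \right)} = -166 + A d^{2}$ ($q{\left(d,A \right)} = d d A - 166 = d^{2} A - 166 = A d^{2} - 166 = -166 + A d^{2}$)
$w = -42$ ($w = 6 \left(-7\right) = -42$)
$m{\left(O \right)} = -137 + O$ ($m{\left(O \right)} = \left(-33 + O\right) - 104 = -137 + O$)
$q{\left(-114,14 \right)} + m{\left(w \right)} = \left(-166 + 14 \left(-114\right)^{2}\right) - 179 = \left(-166 + 14 \cdot 12996\right) - 179 = \left(-166 + 181944\right) - 179 = 181778 - 179 = 181599$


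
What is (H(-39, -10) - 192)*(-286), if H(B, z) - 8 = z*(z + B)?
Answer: -87516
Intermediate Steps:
H(B, z) = 8 + z*(B + z) (H(B, z) = 8 + z*(z + B) = 8 + z*(B + z))
(H(-39, -10) - 192)*(-286) = ((8 + (-10)² - 39*(-10)) - 192)*(-286) = ((8 + 100 + 390) - 192)*(-286) = (498 - 192)*(-286) = 306*(-286) = -87516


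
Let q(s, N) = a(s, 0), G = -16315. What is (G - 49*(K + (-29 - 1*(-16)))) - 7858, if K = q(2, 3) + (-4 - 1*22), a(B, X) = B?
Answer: -22360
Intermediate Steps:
q(s, N) = s
K = -24 (K = 2 + (-4 - 1*22) = 2 + (-4 - 22) = 2 - 26 = -24)
(G - 49*(K + (-29 - 1*(-16)))) - 7858 = (-16315 - 49*(-24 + (-29 - 1*(-16)))) - 7858 = (-16315 - 49*(-24 + (-29 + 16))) - 7858 = (-16315 - 49*(-24 - 13)) - 7858 = (-16315 - 49*(-37)) - 7858 = (-16315 + 1813) - 7858 = -14502 - 7858 = -22360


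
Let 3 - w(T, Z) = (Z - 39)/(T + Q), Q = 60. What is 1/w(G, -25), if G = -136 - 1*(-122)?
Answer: 23/101 ≈ 0.22772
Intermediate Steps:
G = -14 (G = -136 + 122 = -14)
w(T, Z) = 3 - (-39 + Z)/(60 + T) (w(T, Z) = 3 - (Z - 39)/(T + 60) = 3 - (-39 + Z)/(60 + T))
1/w(G, -25) = 1/((219 - 1*(-25) + 3*(-14))/(60 - 14)) = 1/((219 + 25 - 42)/46) = 1/((1/46)*202) = 1/(101/23) = 23/101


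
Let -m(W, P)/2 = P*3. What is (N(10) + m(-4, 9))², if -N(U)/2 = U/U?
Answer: 3136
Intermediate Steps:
N(U) = -2 (N(U) = -2*U/U = -2*1 = -2)
m(W, P) = -6*P (m(W, P) = -2*P*3 = -6*P)
(N(10) + m(-4, 9))² = (-2 - 6*9)² = (-2 - 54)² = (-56)² = 3136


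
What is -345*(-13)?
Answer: 4485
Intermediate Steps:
-345*(-13) = -1*(-4485) = 4485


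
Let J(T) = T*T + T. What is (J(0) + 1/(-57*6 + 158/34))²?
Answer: 289/32890225 ≈ 8.7868e-6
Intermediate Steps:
J(T) = T + T² (J(T) = T² + T = T + T²)
(J(0) + 1/(-57*6 + 158/34))² = (0*(1 + 0) + 1/(-57*6 + 158/34))² = (0*1 + 1/(-342 + 158*(1/34)))² = (0 + 1/(-342 + 79/17))² = (0 + 1/(-5735/17))² = (0 - 17/5735)² = (-17/5735)² = 289/32890225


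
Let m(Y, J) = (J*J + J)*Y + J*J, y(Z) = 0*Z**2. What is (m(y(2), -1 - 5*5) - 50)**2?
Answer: 391876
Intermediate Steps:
y(Z) = 0
m(Y, J) = J**2 + Y*(J + J**2) (m(Y, J) = (J**2 + J)*Y + J**2 = (J + J**2)*Y + J**2 = Y*(J + J**2) + J**2 = J**2 + Y*(J + J**2))
(m(y(2), -1 - 5*5) - 50)**2 = ((-1 - 5*5)*((-1 - 5*5) + 0 + (-1 - 5*5)*0) - 50)**2 = ((-1 - 25)*((-1 - 25) + 0 + (-1 - 25)*0) - 50)**2 = (-26*(-26 + 0 - 26*0) - 50)**2 = (-26*(-26 + 0 + 0) - 50)**2 = (-26*(-26) - 50)**2 = (676 - 50)**2 = 626**2 = 391876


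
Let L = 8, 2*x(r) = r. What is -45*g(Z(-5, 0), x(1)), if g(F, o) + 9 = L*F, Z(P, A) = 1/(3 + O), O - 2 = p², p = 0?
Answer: 333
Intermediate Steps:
x(r) = r/2
O = 2 (O = 2 + 0² = 2 + 0 = 2)
Z(P, A) = ⅕ (Z(P, A) = 1/(3 + 2) = 1/5 = ⅕)
g(F, o) = -9 + 8*F
-45*g(Z(-5, 0), x(1)) = -45*(-9 + 8*(⅕)) = -45*(-9 + 8/5) = -45*(-37/5) = 333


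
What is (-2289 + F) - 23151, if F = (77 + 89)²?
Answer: 2116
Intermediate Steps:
F = 27556 (F = 166² = 27556)
(-2289 + F) - 23151 = (-2289 + 27556) - 23151 = 25267 - 23151 = 2116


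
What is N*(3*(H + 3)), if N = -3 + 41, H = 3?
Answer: 684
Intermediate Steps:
N = 38
N*(3*(H + 3)) = 38*(3*(3 + 3)) = 38*(3*6) = 38*18 = 684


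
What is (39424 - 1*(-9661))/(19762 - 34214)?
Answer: -49085/14452 ≈ -3.3964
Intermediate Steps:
(39424 - 1*(-9661))/(19762 - 34214) = (39424 + 9661)/(-14452) = 49085*(-1/14452) = -49085/14452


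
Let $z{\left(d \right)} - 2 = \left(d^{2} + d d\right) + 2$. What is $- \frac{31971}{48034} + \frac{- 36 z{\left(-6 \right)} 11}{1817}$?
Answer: $- \frac{1503722571}{87277778} \approx -17.229$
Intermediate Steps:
$z{\left(d \right)} = 4 + 2 d^{2}$ ($z{\left(d \right)} = 2 + \left(\left(d^{2} + d d\right) + 2\right) = 2 + \left(\left(d^{2} + d^{2}\right) + 2\right) = 2 + \left(2 d^{2} + 2\right) = 2 + \left(2 + 2 d^{2}\right) = 4 + 2 d^{2}$)
$- \frac{31971}{48034} + \frac{- 36 z{\left(-6 \right)} 11}{1817} = - \frac{31971}{48034} + \frac{- 36 \left(4 + 2 \left(-6\right)^{2}\right) 11}{1817} = \left(-31971\right) \frac{1}{48034} + - 36 \left(4 + 2 \cdot 36\right) 11 \cdot \frac{1}{1817} = - \frac{31971}{48034} + - 36 \left(4 + 72\right) 11 \cdot \frac{1}{1817} = - \frac{31971}{48034} + \left(-36\right) 76 \cdot 11 \cdot \frac{1}{1817} = - \frac{31971}{48034} + \left(-2736\right) 11 \cdot \frac{1}{1817} = - \frac{31971}{48034} - \frac{30096}{1817} = - \frac{1503722571}{87277778}$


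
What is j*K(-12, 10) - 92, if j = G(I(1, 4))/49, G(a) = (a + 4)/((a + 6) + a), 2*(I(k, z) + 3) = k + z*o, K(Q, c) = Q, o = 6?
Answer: -112862/1225 ≈ -92.132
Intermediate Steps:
I(k, z) = -3 + k/2 + 3*z (I(k, z) = -3 + (k + z*6)/2 = -3 + (k + 6*z)/2 = -3 + (k/2 + 3*z) = -3 + k/2 + 3*z)
G(a) = (4 + a)/(6 + 2*a) (G(a) = (4 + a)/((6 + a) + a) = (4 + a)/(6 + 2*a))
j = 27/2450 (j = ((4 + (-3 + (½)*1 + 3*4))/(2*(3 + (-3 + (½)*1 + 3*4))))/49 = ((4 + (-3 + ½ + 12))/(2*(3 + (-3 + ½ + 12))))*(1/49) = ((4 + 19/2)/(2*(3 + 19/2)))*(1/49) = ((½)*(27/2)/(25/2))*(1/49) = ((½)*(2/25)*(27/2))*(1/49) = (27/50)*(1/49) = 27/2450 ≈ 0.011020)
j*K(-12, 10) - 92 = (27/2450)*(-12) - 92 = -162/1225 - 92 = -112862/1225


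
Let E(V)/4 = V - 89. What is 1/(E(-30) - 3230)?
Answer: -1/3706 ≈ -0.00026983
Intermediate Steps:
E(V) = -356 + 4*V (E(V) = 4*(V - 89) = 4*(-89 + V) = -356 + 4*V)
1/(E(-30) - 3230) = 1/((-356 + 4*(-30)) - 3230) = 1/((-356 - 120) - 3230) = 1/(-476 - 3230) = 1/(-3706) = -1/3706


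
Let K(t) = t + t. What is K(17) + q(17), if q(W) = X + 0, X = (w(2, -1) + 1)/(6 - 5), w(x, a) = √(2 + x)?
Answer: 37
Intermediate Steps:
X = 3 (X = (√(2 + 2) + 1)/(6 - 5) = (√4 + 1)/1 = (2 + 1)*1 = 3*1 = 3)
q(W) = 3 (q(W) = 3 + 0 = 3)
K(t) = 2*t
K(17) + q(17) = 2*17 + 3 = 34 + 3 = 37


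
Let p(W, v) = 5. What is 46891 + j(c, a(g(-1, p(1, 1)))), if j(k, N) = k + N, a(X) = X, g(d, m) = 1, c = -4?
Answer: 46888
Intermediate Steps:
j(k, N) = N + k
46891 + j(c, a(g(-1, p(1, 1)))) = 46891 + (1 - 4) = 46891 - 3 = 46888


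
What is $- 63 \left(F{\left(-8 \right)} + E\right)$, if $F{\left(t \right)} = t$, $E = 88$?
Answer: $-5040$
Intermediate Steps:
$- 63 \left(F{\left(-8 \right)} + E\right) = - 63 \left(-8 + 88\right) = \left(-63\right) 80 = -5040$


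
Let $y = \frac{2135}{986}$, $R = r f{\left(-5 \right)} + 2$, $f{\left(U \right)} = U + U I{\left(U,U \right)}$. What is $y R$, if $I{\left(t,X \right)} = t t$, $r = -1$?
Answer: $\frac{140910}{493} \approx 285.82$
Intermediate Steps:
$I{\left(t,X \right)} = t^{2}$
$f{\left(U \right)} = U + U^{3}$ ($f{\left(U \right)} = U + U U^{2} = U + U^{3}$)
$R = 132$ ($R = - (-5 + \left(-5\right)^{3}) + 2 = - (-5 - 125) + 2 = \left(-1\right) \left(-130\right) + 2 = 130 + 2 = 132$)
$y = \frac{2135}{986}$ ($y = 2135 \cdot \frac{1}{986} = \frac{2135}{986} \approx 2.1653$)
$y R = \frac{2135}{986} \cdot 132 = \frac{140910}{493}$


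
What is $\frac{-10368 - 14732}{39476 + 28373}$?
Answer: $- \frac{25100}{67849} \approx -0.36994$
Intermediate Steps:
$\frac{-10368 - 14732}{39476 + 28373} = - \frac{25100}{67849}$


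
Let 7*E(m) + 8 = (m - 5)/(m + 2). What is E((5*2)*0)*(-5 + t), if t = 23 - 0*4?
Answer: -27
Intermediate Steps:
t = 23 (t = 23 - 1*0 = 23 + 0 = 23)
E(m) = -8/7 + (-5 + m)/(7*(2 + m)) (E(m) = -8/7 + ((m - 5)/(m + 2))/7 = -8/7 + ((-5 + m)/(2 + m))/7 = -8/7 + (-5 + m)/(7*(2 + m)))
E((5*2)*0)*(-5 + t) = ((-3 - 5*2*0)/(2 + (5*2)*0))*(-5 + 23) = ((-3 - 10*0)/(2 + 10*0))*18 = ((-3 - 1*0)/(2 + 0))*18 = ((-3 + 0)/2)*18 = ((½)*(-3))*18 = -3/2*18 = -27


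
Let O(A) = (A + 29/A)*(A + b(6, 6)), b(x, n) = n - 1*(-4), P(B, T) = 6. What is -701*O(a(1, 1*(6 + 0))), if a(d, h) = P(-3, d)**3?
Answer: -3698058905/108 ≈ -3.4241e+7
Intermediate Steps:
b(x, n) = 4 + n (b(x, n) = n + 4 = 4 + n)
a(d, h) = 216 (a(d, h) = 6**3 = 216)
O(A) = (10 + A)*(A + 29/A) (O(A) = (A + 29/A)*(A + (4 + 6)) = (A + 29/A)*(A + 10) = (A + 29/A)*(10 + A) = (10 + A)*(A + 29/A))
-701*O(a(1, 1*(6 + 0))) = -701*(29 + 216**2 + 10*216 + 290/216) = -701*(29 + 46656 + 2160 + 290*(1/216)) = -701*(29 + 46656 + 2160 + 145/108) = -701*5275405/108 = -3698058905/108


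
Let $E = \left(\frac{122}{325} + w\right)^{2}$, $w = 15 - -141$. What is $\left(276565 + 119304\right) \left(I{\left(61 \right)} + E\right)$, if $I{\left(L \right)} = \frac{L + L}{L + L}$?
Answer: $\frac{1022522227812521}{105625} \approx 9.6807 \cdot 10^{9}$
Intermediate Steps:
$w = 156$ ($w = 15 + 141 = 156$)
$I{\left(L \right)} = 1$ ($I{\left(L \right)} = \frac{2 L}{2 L} = 2 L \frac{1}{2 L} = 1$)
$E = \frac{2582875684}{105625}$ ($E = \left(\frac{122}{325} + 156\right)^{2} = \left(\frac{50822}{325}\right)^{2} = \frac{2582875684}{105625} \approx 24453.0$)
$\left(276565 + 119304\right) \left(I{\left(61 \right)} + E\right) = \left(276565 + 119304\right) \left(1 + \frac{2582875684}{105625}\right) = 395869 \cdot \frac{2582981309}{105625} = \frac{1022522227812521}{105625}$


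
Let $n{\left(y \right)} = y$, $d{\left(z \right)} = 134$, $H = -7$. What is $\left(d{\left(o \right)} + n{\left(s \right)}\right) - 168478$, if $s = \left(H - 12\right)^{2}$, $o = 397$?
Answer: $-167983$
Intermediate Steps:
$s = 361$ ($s = \left(-7 - 12\right)^{2} = \left(-19\right)^{2} = 361$)
$\left(d{\left(o \right)} + n{\left(s \right)}\right) - 168478 = \left(134 + 361\right) - 168478 = 495 - 168478 = -167983$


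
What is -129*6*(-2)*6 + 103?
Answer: 9391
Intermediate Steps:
-129*6*(-2)*6 + 103 = -(-1548)*6 + 103 = -129*(-72) + 103 = 9288 + 103 = 9391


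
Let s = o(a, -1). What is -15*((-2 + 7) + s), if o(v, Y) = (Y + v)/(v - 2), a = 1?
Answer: -75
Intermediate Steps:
o(v, Y) = (Y + v)/(-2 + v)
s = 0 (s = (-1 + 1)/(-2 + 1) = 0/(-1) = -1*0 = 0)
-15*((-2 + 7) + s) = -15*((-2 + 7) + 0) = -15*(5 + 0) = -15*5 = -75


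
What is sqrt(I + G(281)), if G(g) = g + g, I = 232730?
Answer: 2*sqrt(58323) ≈ 483.00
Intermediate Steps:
G(g) = 2*g
sqrt(I + G(281)) = sqrt(232730 + 2*281) = sqrt(232730 + 562) = sqrt(233292) = 2*sqrt(58323)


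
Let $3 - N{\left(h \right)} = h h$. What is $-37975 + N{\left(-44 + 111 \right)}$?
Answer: $-42461$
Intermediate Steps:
$N{\left(h \right)} = 3 - h^{2}$ ($N{\left(h \right)} = 3 - h h = 3 - h^{2}$)
$-37975 + N{\left(-44 + 111 \right)} = -37975 + \left(3 - \left(-44 + 111\right)^{2}\right) = -37975 + \left(3 - 67^{2}\right) = -37975 + \left(3 - 4489\right) = -37975 - 4486 = -42461$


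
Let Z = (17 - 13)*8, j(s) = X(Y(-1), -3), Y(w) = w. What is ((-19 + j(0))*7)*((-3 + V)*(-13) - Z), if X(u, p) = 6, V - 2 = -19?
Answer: -20748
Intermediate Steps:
V = -17 (V = 2 - 19 = -17)
j(s) = 6
Z = 32 (Z = 4*8 = 32)
((-19 + j(0))*7)*((-3 + V)*(-13) - Z) = ((-19 + 6)*7)*((-3 - 17)*(-13) - 1*32) = (-13*7)*(-20*(-13) - 32) = -91*(260 - 32) = -91*228 = -20748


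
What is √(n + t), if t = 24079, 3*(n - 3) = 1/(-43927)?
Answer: √418213597953021/131781 ≈ 155.18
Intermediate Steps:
n = 395342/131781 (n = 3 + (⅓)/(-43927) = 3 + (⅓)*(-1/43927) = 3 - 1/131781 = 395342/131781 ≈ 3.0000)
√(n + t) = √(395342/131781 + 24079) = √(3173550041/131781) = √418213597953021/131781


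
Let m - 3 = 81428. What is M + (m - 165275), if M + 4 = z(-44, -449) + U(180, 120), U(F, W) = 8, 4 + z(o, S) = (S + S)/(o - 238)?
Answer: -11821555/141 ≈ -83841.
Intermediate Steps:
z(o, S) = -4 + 2*S/(-238 + o) (z(o, S) = -4 + (S + S)/(o - 238) = -4 + (2*S)/(-238 + o) = -4 + 2*S/(-238 + o))
m = 81431 (m = 3 + 81428 = 81431)
M = 449/141 (M = -4 + (2*(476 - 449 - 2*(-44))/(-238 - 44) + 8) = -4 + (2*(476 - 449 + 88)/(-282) + 8) = -4 + (2*(-1/282)*115 + 8) = -4 + (-115/141 + 8) = -4 + 1013/141 = 449/141 ≈ 3.1844)
M + (m - 165275) = 449/141 + (81431 - 165275) = 449/141 - 83844 = -11821555/141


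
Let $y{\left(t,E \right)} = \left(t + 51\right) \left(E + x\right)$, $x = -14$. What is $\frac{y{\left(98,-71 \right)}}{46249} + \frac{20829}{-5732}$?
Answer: $- \frac{1035916201}{265099268} \approx -3.9077$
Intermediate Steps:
$y{\left(t,E \right)} = \left(-14 + E\right) \left(51 + t\right)$ ($y{\left(t,E \right)} = \left(t + 51\right) \left(E - 14\right) = \left(51 + t\right) \left(-14 + E\right) = \left(-14 + E\right) \left(51 + t\right)$)
$\frac{y{\left(98,-71 \right)}}{46249} + \frac{20829}{-5732} = \frac{-714 - 1372 + 51 \left(-71\right) - 6958}{46249} + \frac{20829}{-5732} = \left(-714 - 1372 - 3621 - 6958\right) \frac{1}{46249} + 20829 \left(- \frac{1}{5732}\right) = \left(-12665\right) \frac{1}{46249} - \frac{20829}{5732} = - \frac{12665}{46249} - \frac{20829}{5732} = - \frac{1035916201}{265099268}$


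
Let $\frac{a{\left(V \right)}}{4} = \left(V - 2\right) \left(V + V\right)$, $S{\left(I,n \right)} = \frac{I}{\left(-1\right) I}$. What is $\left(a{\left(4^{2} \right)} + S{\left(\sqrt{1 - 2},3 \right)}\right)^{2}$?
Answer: $3207681$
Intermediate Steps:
$S{\left(I,n \right)} = -1$ ($S{\left(I,n \right)} = I \left(- \frac{1}{I}\right) = -1$)
$a{\left(V \right)} = 8 V \left(-2 + V\right)$ ($a{\left(V \right)} = 4 \left(V - 2\right) \left(V + V\right) = 4 \left(-2 + V\right) 2 V = 4 \cdot 2 V \left(-2 + V\right) = 8 V \left(-2 + V\right)$)
$\left(a{\left(4^{2} \right)} + S{\left(\sqrt{1 - 2},3 \right)}\right)^{2} = \left(8 \cdot 4^{2} \left(-2 + 4^{2}\right) - 1\right)^{2} = \left(8 \cdot 16 \left(-2 + 16\right) - 1\right)^{2} = \left(8 \cdot 16 \cdot 14 - 1\right)^{2} = \left(1792 - 1\right)^{2} = 1791^{2} = 3207681$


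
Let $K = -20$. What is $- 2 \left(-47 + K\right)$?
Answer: $134$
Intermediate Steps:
$- 2 \left(-47 + K\right) = - 2 \left(-47 - 20\right) = \left(-2\right) \left(-67\right) = 134$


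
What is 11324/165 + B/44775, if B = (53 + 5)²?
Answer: 33839144/492525 ≈ 68.705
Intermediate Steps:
B = 3364 (B = 58² = 3364)
11324/165 + B/44775 = 11324/165 + 3364/44775 = 33839144/492525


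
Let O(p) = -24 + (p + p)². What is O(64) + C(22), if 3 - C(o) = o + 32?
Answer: 16309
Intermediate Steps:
C(o) = -29 - o (C(o) = 3 - (o + 32) = 3 - (32 + o) = 3 + (-32 - o) = -29 - o)
O(p) = -24 + 4*p² (O(p) = -24 + (2*p)² = -24 + 4*p²)
O(64) + C(22) = (-24 + 4*64²) + (-29 - 1*22) = (-24 + 4*4096) + (-29 - 22) = (-24 + 16384) - 51 = 16360 - 51 = 16309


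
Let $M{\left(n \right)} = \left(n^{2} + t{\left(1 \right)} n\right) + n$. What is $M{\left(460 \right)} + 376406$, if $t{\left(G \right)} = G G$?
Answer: $588926$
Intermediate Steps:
$t{\left(G \right)} = G^{2}$
$M{\left(n \right)} = n^{2} + 2 n$ ($M{\left(n \right)} = \left(n^{2} + 1^{2} n\right) + n = \left(n^{2} + 1 n\right) + n = \left(n^{2} + n\right) + n = \left(n + n^{2}\right) + n = n^{2} + 2 n$)
$M{\left(460 \right)} + 376406 = 460 \left(2 + 460\right) + 376406 = 460 \cdot 462 + 376406 = 212520 + 376406 = 588926$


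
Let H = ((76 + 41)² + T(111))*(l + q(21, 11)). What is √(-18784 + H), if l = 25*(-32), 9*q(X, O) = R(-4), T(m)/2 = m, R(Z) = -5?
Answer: I*√100397811/3 ≈ 3340.0*I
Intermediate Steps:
T(m) = 2*m
q(X, O) = -5/9 (q(X, O) = (⅑)*(-5) = -5/9)
l = -800
H = -33409585/3 (H = ((76 + 41)² + 2*111)*(-800 - 5/9) = (117² + 222)*(-7205/9) = (13689 + 222)*(-7205/9) = 13911*(-7205/9) = -33409585/3 ≈ -1.1137e+7)
√(-18784 + H) = √(-18784 - 33409585/3) = √(-33465937/3) = I*√100397811/3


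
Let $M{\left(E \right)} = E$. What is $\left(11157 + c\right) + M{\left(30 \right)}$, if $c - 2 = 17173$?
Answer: $28362$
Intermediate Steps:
$c = 17175$ ($c = 2 + 17173 = 17175$)
$\left(11157 + c\right) + M{\left(30 \right)} = \left(11157 + 17175\right) + 30 = 28332 + 30 = 28362$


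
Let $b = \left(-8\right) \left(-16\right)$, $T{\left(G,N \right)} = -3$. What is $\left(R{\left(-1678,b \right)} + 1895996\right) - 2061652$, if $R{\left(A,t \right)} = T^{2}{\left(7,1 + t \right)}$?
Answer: $-165647$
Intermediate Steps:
$b = 128$
$R{\left(A,t \right)} = 9$ ($R{\left(A,t \right)} = \left(-3\right)^{2} = 9$)
$\left(R{\left(-1678,b \right)} + 1895996\right) - 2061652 = \left(9 + 1895996\right) - 2061652 = 1896005 - 2061652 = -165647$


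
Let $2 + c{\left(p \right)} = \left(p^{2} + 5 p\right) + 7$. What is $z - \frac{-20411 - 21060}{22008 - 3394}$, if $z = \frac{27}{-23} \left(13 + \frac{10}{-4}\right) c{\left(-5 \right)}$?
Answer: $- \frac{12715756}{214061} \approx -59.402$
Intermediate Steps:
$c{\left(p \right)} = 5 + p^{2} + 5 p$ ($c{\left(p \right)} = -2 + \left(\left(p^{2} + 5 p\right) + 7\right) = -2 + \left(7 + p^{2} + 5 p\right) = 5 + p^{2} + 5 p$)
$z = - \frac{2835}{46}$ ($z = \frac{27}{-23} \left(13 + \frac{10}{-4}\right) \left(5 + \left(-5\right)^{2} + 5 \left(-5\right)\right) = 27 \left(- \frac{1}{23}\right) \left(13 + 10 \left(- \frac{1}{4}\right)\right) \left(5 + 25 - 25\right) = - \frac{27 \left(13 - \frac{5}{2}\right)}{23} \cdot 5 = \left(- \frac{27}{23}\right) \frac{21}{2} \cdot 5 = \left(- \frac{567}{46}\right) 5 = - \frac{2835}{46} \approx -61.63$)
$z - \frac{-20411 - 21060}{22008 - 3394} = - \frac{2835}{46} - \frac{-20411 - 21060}{22008 - 3394} = - \frac{2835}{46} - - \frac{41471}{18614} = - \frac{2835}{46} + \frac{41471}{18614} = - \frac{12715756}{214061}$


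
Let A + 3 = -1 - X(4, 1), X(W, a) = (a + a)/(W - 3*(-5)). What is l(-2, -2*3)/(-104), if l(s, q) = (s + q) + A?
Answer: 115/988 ≈ 0.11640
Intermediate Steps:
X(W, a) = 2*a/(15 + W) (X(W, a) = (2*a)/(W + 15) = (2*a)/(15 + W) = 2*a/(15 + W))
A = -78/19 (A = -3 + (-1 - 2/(15 + 4)) = -3 + (-1 - 2/19) = -3 - 21/19 = -78/19 ≈ -4.1053)
l(s, q) = -78/19 + q + s (l(s, q) = (s + q) - 78/19 = (q + s) - 78/19 = -78/19 + q + s)
l(-2, -2*3)/(-104) = (-78/19 - 2*3 - 2)/(-104) = (-78/19 - 6 - 2)*(-1/104) = -230/19*(-1/104) = 115/988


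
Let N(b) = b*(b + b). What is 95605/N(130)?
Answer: 19121/6760 ≈ 2.8285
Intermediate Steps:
N(b) = 2*b² (N(b) = b*(2*b) = 2*b²)
95605/N(130) = 95605/((2*130²)) = 95605/((2*16900)) = 95605/33800 = 95605*(1/33800) = 19121/6760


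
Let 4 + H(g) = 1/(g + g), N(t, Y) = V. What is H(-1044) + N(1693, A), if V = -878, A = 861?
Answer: -1841617/2088 ≈ -882.00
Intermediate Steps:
N(t, Y) = -878
H(g) = -4 + 1/(2*g) (H(g) = -4 + 1/(g + g) = -4 + 1/(2*g))
H(-1044) + N(1693, A) = (-4 + (½)/(-1044)) - 878 = (-4 + (½)*(-1/1044)) - 878 = (-4 - 1/2088) - 878 = -8353/2088 - 878 = -1841617/2088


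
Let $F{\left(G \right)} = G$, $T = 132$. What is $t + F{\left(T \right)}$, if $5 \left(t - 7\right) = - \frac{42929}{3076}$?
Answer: $\frac{2094891}{15380} \approx 136.21$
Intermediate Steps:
$t = \frac{64731}{15380}$ ($t = 7 + \frac{\left(-42929\right) \frac{1}{3076}}{5} = 7 + \frac{1}{5} \left(- \frac{42929}{3076}\right) = 7 - \frac{42929}{15380} = \frac{64731}{15380} \approx 4.2088$)
$t + F{\left(T \right)} = \frac{64731}{15380} + 132 = \frac{2094891}{15380}$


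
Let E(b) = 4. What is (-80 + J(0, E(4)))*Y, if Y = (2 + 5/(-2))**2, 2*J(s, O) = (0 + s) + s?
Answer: -20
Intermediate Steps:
J(s, O) = s (J(s, O) = ((0 + s) + s)/2 = (s + s)/2 = (2*s)/2 = s)
Y = 1/4 (Y = (2 + 5*(-1/2))**2 = (2 - 5/2)**2 = (-1/2)**2 = 1/4 ≈ 0.25000)
(-80 + J(0, E(4)))*Y = (-80 + 0)*(1/4) = -80*1/4 = -20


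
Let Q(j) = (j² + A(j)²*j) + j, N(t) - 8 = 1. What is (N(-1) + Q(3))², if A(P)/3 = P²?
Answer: 4875264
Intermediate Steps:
N(t) = 9 (N(t) = 8 + 1 = 9)
A(P) = 3*P²
Q(j) = j + j² + 9*j⁵ (Q(j) = (j² + (3*j²)²*j) + j = (j² + (9*j⁴)*j) + j = (j² + 9*j⁵) + j = j + j² + 9*j⁵)
(N(-1) + Q(3))² = (9 + 3*(1 + 3 + 9*3⁴))² = (9 + 3*(1 + 3 + 9*81))² = (9 + 3*(1 + 3 + 729))² = (9 + 3*733)² = (9 + 2199)² = 2208² = 4875264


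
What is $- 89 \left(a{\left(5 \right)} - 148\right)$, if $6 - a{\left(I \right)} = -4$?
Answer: $12282$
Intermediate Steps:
$a{\left(I \right)} = 10$ ($a{\left(I \right)} = 6 - -4 = 6 + 4 = 10$)
$- 89 \left(a{\left(5 \right)} - 148\right) = - 89 \left(10 - 148\right) = \left(-89\right) \left(-138\right) = 12282$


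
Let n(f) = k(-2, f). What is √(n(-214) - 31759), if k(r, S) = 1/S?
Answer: I*√1454435378/214 ≈ 178.21*I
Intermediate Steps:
n(f) = 1/f
√(n(-214) - 31759) = √(1/(-214) - 31759) = √(-1/214 - 31759) = √(-6796427/214) = I*√1454435378/214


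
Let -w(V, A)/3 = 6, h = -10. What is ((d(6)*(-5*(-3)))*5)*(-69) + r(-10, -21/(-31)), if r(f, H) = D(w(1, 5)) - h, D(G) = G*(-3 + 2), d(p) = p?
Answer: -31022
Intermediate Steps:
w(V, A) = -18 (w(V, A) = -3*6 = -18)
D(G) = -G (D(G) = G*(-1) = -G)
r(f, H) = 28 (r(f, H) = -1*(-18) - 1*(-10) = 18 + 10 = 28)
((d(6)*(-5*(-3)))*5)*(-69) + r(-10, -21/(-31)) = ((6*(-5*(-3)))*5)*(-69) + 28 = ((6*15)*5)*(-69) + 28 = (90*5)*(-69) + 28 = 450*(-69) + 28 = -31050 + 28 = -31022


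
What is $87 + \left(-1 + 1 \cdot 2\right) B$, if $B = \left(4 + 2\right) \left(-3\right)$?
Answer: $69$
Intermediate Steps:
$B = -18$ ($B = 6 \left(-3\right) = -18$)
$87 + \left(-1 + 1 \cdot 2\right) B = 87 + \left(-1 + 1 \cdot 2\right) \left(-18\right) = 87 + \left(-1 + 2\right) \left(-18\right) = 87 + 1 \left(-18\right) = 87 - 18 = 69$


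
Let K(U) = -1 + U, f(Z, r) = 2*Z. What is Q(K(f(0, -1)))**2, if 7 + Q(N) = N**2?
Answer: 36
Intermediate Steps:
Q(N) = -7 + N**2
Q(K(f(0, -1)))**2 = (-7 + (-1 + 2*0)**2)**2 = (-7 + (-1 + 0)**2)**2 = (-7 + (-1)**2)**2 = (-7 + 1)**2 = (-6)**2 = 36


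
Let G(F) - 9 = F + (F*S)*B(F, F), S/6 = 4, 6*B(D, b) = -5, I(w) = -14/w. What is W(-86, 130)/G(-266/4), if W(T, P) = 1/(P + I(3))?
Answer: 3/478460 ≈ 6.2701e-6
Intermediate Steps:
B(D, b) = -⅚ (B(D, b) = (⅙)*(-5) = -⅚)
S = 24 (S = 6*4 = 24)
W(T, P) = 1/(-14/3 + P) (W(T, P) = 1/(P - 14/3) = 1/(-14/3 + P))
G(F) = 9 - 19*F (G(F) = 9 + (F + (F*24)*(-⅚)) = 9 + (F + (24*F)*(-⅚)) = 9 + (F - 20*F) = 9 - 19*F)
W(-86, 130)/G(-266/4) = (3/(-14 + 3*130))/(9 - (-5054)/4) = (3/(-14 + 390))/(9 - (-5054)/4) = (3/376)/(9 - 19*(-133/2)) = (3*(1/376))/(9 + 2527/2) = 3/(376*(2545/2)) = (3/376)*(2/2545) = 3/478460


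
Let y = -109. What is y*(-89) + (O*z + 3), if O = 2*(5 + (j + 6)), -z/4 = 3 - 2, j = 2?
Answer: 9600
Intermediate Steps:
z = -4 (z = -4*(3 - 2) = -4*1 = -4)
O = 26 (O = 2*(5 + (2 + 6)) = 2*(5 + 8) = 2*13 = 26)
y*(-89) + (O*z + 3) = -109*(-89) + (26*(-4) + 3) = 9701 + (-104 + 3) = 9701 - 101 = 9600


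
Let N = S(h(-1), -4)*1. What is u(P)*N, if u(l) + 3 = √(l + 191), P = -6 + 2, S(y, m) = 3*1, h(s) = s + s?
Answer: -9 + 3*√187 ≈ 32.024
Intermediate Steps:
h(s) = 2*s
S(y, m) = 3
P = -4
u(l) = -3 + √(191 + l) (u(l) = -3 + √(l + 191) = -3 + √(191 + l))
N = 3 (N = 3*1 = 3)
u(P)*N = (-3 + √(191 - 4))*3 = (-3 + √187)*3 = -9 + 3*√187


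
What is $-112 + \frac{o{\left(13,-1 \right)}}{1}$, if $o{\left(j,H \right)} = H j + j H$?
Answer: $-138$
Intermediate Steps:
$o{\left(j,H \right)} = 2 H j$ ($o{\left(j,H \right)} = H j + H j = 2 H j$)
$-112 + \frac{o{\left(13,-1 \right)}}{1} = -112 + \frac{2 \left(-1\right) 13}{1} = -112 - 26 = -138$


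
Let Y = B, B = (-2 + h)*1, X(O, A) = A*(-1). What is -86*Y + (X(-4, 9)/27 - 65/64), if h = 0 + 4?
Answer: -33283/192 ≈ -173.35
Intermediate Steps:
X(O, A) = -A
h = 4
B = 2 (B = (-2 + 4)*1 = 2*1 = 2)
Y = 2
-86*Y + (X(-4, 9)/27 - 65/64) = -86*2 + (-1*9/27 - 65/64) = -172 + (-9*1/27 - 65*1/64) = -172 + (-⅓ - 65/64) = -172 - 259/192 = -33283/192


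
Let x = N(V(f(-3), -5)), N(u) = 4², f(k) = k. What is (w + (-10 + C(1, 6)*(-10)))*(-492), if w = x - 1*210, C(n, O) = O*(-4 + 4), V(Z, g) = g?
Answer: 100368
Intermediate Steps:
N(u) = 16
x = 16
C(n, O) = 0 (C(n, O) = O*0 = 0)
w = -194 (w = 16 - 1*210 = 16 - 210 = -194)
(w + (-10 + C(1, 6)*(-10)))*(-492) = (-194 + (-10 + 0*(-10)))*(-492) = (-194 + (-10 + 0))*(-492) = (-194 - 10)*(-492) = -204*(-492) = 100368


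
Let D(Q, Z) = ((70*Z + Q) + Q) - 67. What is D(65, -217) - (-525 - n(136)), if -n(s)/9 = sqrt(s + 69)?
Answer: -14602 - 9*sqrt(205) ≈ -14731.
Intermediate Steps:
n(s) = -9*sqrt(69 + s) (n(s) = -9*sqrt(s + 69) = -9*sqrt(69 + s))
D(Q, Z) = -67 + 2*Q + 70*Z (D(Q, Z) = ((Q + 70*Z) + Q) - 67 = (2*Q + 70*Z) - 67 = -67 + 2*Q + 70*Z)
D(65, -217) - (-525 - n(136)) = (-67 + 2*65 + 70*(-217)) - (-525 - (-9)*sqrt(69 + 136)) = (-67 + 130 - 15190) - (-525 - (-9)*sqrt(205)) = -15127 - (-525 + 9*sqrt(205)) = -15127 + (525 - 9*sqrt(205)) = -14602 - 9*sqrt(205)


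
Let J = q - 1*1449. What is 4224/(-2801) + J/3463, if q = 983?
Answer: -15932978/9699863 ≈ -1.6426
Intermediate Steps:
J = -466 (J = 983 - 1*1449 = 983 - 1449 = -466)
4224/(-2801) + J/3463 = 4224/(-2801) - 466/3463 = 4224*(-1/2801) - 466*1/3463 = -4224/2801 - 466/3463 = -15932978/9699863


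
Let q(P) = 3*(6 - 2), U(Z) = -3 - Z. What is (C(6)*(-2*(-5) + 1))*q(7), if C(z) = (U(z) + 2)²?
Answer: 6468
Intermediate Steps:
q(P) = 12 (q(P) = 3*4 = 12)
C(z) = (-1 - z)² (C(z) = ((-3 - z) + 2)² = (-1 - z)²)
(C(6)*(-2*(-5) + 1))*q(7) = ((1 + 6)²*(-2*(-5) + 1))*12 = (7²*(10 + 1))*12 = (49*11)*12 = 539*12 = 6468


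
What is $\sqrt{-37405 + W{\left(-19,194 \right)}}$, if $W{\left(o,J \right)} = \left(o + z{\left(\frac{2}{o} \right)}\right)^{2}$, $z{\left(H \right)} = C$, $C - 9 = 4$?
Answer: $i \sqrt{37369} \approx 193.31 i$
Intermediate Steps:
$C = 13$ ($C = 9 + 4 = 13$)
$z{\left(H \right)} = 13$
$W{\left(o,J \right)} = \left(13 + o\right)^{2}$ ($W{\left(o,J \right)} = \left(o + 13\right)^{2} = \left(13 + o\right)^{2}$)
$\sqrt{-37405 + W{\left(-19,194 \right)}} = \sqrt{-37405 + \left(13 - 19\right)^{2}} = \sqrt{-37405 + \left(-6\right)^{2}} = \sqrt{-37405 + 36} = \sqrt{-37369} = i \sqrt{37369}$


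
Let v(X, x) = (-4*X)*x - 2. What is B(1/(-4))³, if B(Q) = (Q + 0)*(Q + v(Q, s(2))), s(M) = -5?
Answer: 24389/4096 ≈ 5.9543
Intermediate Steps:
v(X, x) = -2 - 4*X*x (v(X, x) = -4*X*x - 2 = -2 - 4*X*x)
B(Q) = Q*(-2 + 21*Q) (B(Q) = (Q + 0)*(Q + (-2 - 4*Q*(-5))) = Q*(Q + (-2 + 20*Q)) = Q*(-2 + 21*Q))
B(1/(-4))³ = ((1/(-4))*(-2 + 21*(1/(-4))))³ = ((1*(-¼))*(-2 + 21*(1*(-¼))))³ = (-(-2 + 21*(-¼))/4)³ = (-(-2 - 21/4)/4)³ = (-¼*(-29/4))³ = (29/16)³ = 24389/4096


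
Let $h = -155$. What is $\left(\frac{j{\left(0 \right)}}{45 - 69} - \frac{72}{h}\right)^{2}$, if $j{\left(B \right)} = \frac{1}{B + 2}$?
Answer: $\frac{10896601}{55353600} \approx 0.19685$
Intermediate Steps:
$j{\left(B \right)} = \frac{1}{2 + B}$
$\left(\frac{j{\left(0 \right)}}{45 - 69} - \frac{72}{h}\right)^{2} = \left(\frac{1}{\left(2 + 0\right) \left(45 - 69\right)} - \frac{72}{-155}\right)^{2} = \left(\frac{1}{2 \left(-24\right)} - - \frac{72}{155}\right)^{2} = \left(\frac{1}{2} \left(- \frac{1}{24}\right) + \frac{72}{155}\right)^{2} = \left(- \frac{1}{48} + \frac{72}{155}\right)^{2} = \left(\frac{3301}{7440}\right)^{2} = \frac{10896601}{55353600}$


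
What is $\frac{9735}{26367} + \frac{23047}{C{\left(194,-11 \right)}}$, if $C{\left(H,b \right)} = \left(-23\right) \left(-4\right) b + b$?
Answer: $- \frac{18112768}{817377} \approx -22.16$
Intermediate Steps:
$C{\left(H,b \right)} = 93 b$ ($C{\left(H,b \right)} = 92 b + b = 93 b$)
$\frac{9735}{26367} + \frac{23047}{C{\left(194,-11 \right)}} = \frac{9735}{26367} + \frac{23047}{93 \left(-11\right)} = 9735 \cdot \frac{1}{26367} + \frac{23047}{-1023} = \frac{295}{799} + 23047 \left(- \frac{1}{1023}\right) = \frac{295}{799} - \frac{23047}{1023} = - \frac{18112768}{817377}$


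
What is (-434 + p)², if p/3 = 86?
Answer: 30976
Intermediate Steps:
p = 258 (p = 3*86 = 258)
(-434 + p)² = (-434 + 258)² = (-176)² = 30976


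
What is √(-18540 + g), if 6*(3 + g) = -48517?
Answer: 5*I*√38346/6 ≈ 163.18*I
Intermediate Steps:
g = -48535/6 (g = -3 + (⅙)*(-48517) = -3 - 48517/6 = -48535/6 ≈ -8089.2)
√(-18540 + g) = √(-18540 - 48535/6) = √(-159775/6) = 5*I*√38346/6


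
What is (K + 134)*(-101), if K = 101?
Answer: -23735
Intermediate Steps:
(K + 134)*(-101) = (101 + 134)*(-101) = 235*(-101) = -23735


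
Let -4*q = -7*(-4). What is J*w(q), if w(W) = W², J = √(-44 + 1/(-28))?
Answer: 21*I*√959/2 ≈ 325.16*I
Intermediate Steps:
q = -7 (q = -(-7)*(-4)/4 = -¼*28 = -7)
J = 3*I*√959/14 (J = √(-44 - 1/28) = √(-1233/28) = 3*I*√959/14 ≈ 6.6359*I)
J*w(q) = (3*I*√959/14)*(-7)² = (3*I*√959/14)*49 = 21*I*√959/2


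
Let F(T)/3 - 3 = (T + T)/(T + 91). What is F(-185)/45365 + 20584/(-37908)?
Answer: -10962801124/20206432935 ≈ -0.54254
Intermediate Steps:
F(T) = 9 + 6*T/(91 + T) (F(T) = 9 + 3*((T + T)/(T + 91)) = 9 + 3*((2*T)/(91 + T)) = 9 + 3*(2*T/(91 + T)) = 9 + 6*T/(91 + T))
F(-185)/45365 + 20584/(-37908) = (3*(273 + 5*(-185))/(91 - 185))/45365 + 20584/(-37908) = (3*(273 - 925)/(-94))*(1/45365) + 20584*(-1/37908) = (3*(-1/94)*(-652))*(1/45365) - 5146/9477 = (978/47)*(1/45365) - 5146/9477 = 978/2132155 - 5146/9477 = -10962801124/20206432935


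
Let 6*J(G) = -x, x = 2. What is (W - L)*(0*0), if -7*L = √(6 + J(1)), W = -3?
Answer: 0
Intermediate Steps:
J(G) = -⅓ (J(G) = (-1*2)/6 = (⅙)*(-2) = -⅓)
L = -√51/21 (L = -√(6 - ⅓)/7 = -√51/21 ≈ -0.34007)
(W - L)*(0*0) = (-3 - (-1)*√51/21)*(0*0) = (-3 + √51/21)*0 = 0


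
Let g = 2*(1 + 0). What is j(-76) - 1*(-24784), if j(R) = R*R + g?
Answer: 30562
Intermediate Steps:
g = 2 (g = 2*1 = 2)
j(R) = 2 + R² (j(R) = R*R + 2 = R² + 2 = 2 + R²)
j(-76) - 1*(-24784) = (2 + (-76)²) - 1*(-24784) = (2 + 5776) + 24784 = 5778 + 24784 = 30562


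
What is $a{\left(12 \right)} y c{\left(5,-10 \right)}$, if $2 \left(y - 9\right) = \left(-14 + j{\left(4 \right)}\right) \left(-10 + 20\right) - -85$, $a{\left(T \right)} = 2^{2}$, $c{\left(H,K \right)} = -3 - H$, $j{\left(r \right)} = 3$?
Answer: $112$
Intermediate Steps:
$a{\left(T \right)} = 4$
$y = - \frac{7}{2}$ ($y = 9 + \frac{\left(-14 + 3\right) \left(-10 + 20\right) - -85}{2} = 9 + \frac{\left(-11\right) 10 + 85}{2} = 9 + \frac{-110 + 85}{2} = 9 + \frac{1}{2} \left(-25\right) = 9 - \frac{25}{2} = - \frac{7}{2} \approx -3.5$)
$a{\left(12 \right)} y c{\left(5,-10 \right)} = 4 \left(- \frac{7}{2}\right) \left(-3 - 5\right) = - 14 \left(-3 - 5\right) = \left(-14\right) \left(-8\right) = 112$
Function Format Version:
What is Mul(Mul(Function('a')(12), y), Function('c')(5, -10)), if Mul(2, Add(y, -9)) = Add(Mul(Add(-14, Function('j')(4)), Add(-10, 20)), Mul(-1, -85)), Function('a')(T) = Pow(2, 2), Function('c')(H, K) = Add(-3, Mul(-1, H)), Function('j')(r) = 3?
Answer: 112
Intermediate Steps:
Function('a')(T) = 4
y = Rational(-7, 2) (y = Add(9, Mul(Rational(1, 2), Add(Mul(Add(-14, 3), Add(-10, 20)), Mul(-1, -85)))) = Add(9, Mul(Rational(1, 2), Add(Mul(-11, 10), 85))) = Add(9, Mul(Rational(1, 2), Add(-110, 85))) = Add(9, Mul(Rational(1, 2), -25)) = Add(9, Rational(-25, 2)) = Rational(-7, 2) ≈ -3.5000)
Mul(Mul(Function('a')(12), y), Function('c')(5, -10)) = Mul(Mul(4, Rational(-7, 2)), Add(-3, Mul(-1, 5))) = Mul(-14, Add(-3, -5)) = Mul(-14, -8) = 112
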